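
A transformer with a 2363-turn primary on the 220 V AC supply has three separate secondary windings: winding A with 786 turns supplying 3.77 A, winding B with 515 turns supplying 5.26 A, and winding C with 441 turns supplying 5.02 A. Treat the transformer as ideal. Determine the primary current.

V_A = 220 × 786/2363 = 73.178 V; V_B = 220 × 515/2363 = 47.948 V; V_C = 220 × 441/2363 = 41.058 V.
P_out = V_A I_A + V_B I_B + V_C I_C = 73.178×3.77 + 47.948×5.26 + 41.058×5.02 = 275.88 + 252.20 + 206.11 = 734.20 W.
Ideal ⇒ P_in = P_out, so I_p = P_out/V_p = 734.20/220 = 3.34 A.

I_p ≈ 3.34 A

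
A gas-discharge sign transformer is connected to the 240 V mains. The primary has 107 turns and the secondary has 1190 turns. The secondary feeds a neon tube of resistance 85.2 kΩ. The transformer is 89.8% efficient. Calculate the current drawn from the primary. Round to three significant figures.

I_p ≈ 0.388 A

V_s = 240 × 1190/107 = 2669.2 V.
I_s = V_s/R = 2669.2/85200 = 0.031328 A.
P_out = V_s I_s = 2669.2 × 0.031328 = 83.620 W.
P_in = P_out/η = 83.620/0.898 = 93.118 W.
I_p = P_in/V_p = 93.118/240 = 0.388 A.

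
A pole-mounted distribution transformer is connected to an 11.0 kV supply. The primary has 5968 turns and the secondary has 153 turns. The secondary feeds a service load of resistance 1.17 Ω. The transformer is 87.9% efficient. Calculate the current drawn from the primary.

V_s = 11000 × 153/5968 = 282.00 V.
I_s = V_s/R = 282.00/1.17 = 241.03 A.
P_out = V_s I_s = 282.00 × 241.03 = 67971 W.
P_in = P_out/η = 67971/0.879 = 77328 W.
I_p = P_in/V_p = 77328/11000 = 7.03 A.

I_p ≈ 7.03 A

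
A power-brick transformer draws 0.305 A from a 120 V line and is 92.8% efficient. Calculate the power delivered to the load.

P_out ≈ 34.0 W

P_in = V_p I_p = 120 × 0.305 = 36.600 W.
P_out = η P_in = 0.928 × 36.600 = 34.0 W.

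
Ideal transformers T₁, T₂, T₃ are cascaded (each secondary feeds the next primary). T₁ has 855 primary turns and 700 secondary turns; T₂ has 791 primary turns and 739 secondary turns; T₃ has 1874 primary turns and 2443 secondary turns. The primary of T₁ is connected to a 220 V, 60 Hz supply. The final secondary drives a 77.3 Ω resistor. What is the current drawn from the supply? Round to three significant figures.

I_supply ≈ 2.83 A

After T₁: V = 220.00 × 700/855 = 180.12 V.
After T₂: V = 180.12 × 739/791 = 168.28 V.
After T₃: V = 168.28 × 2443/1874 = 219.37 V.
I_load = 219.37/77.3 = 2.8379 A, so P_out = 219.37 × 2.8379 = 622.55 W.
All ideal ⇒ P_in = P_out, so I_supply = 622.55/220 = 2.83 A.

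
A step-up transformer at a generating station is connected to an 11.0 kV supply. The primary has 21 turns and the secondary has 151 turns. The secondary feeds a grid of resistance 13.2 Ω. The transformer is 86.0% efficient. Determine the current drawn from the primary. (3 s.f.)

V_s = 11000 × 151/21 = 79095 V.
I_s = V_s/R = 79095/13.2 = 5992.1 A.
P_out = V_s I_s = 79095 × 5992.1 = 4.7394×10^8 W.
P_in = P_out/η = 4.7394×10^8/0.860 = 5.5110×10^8 W.
I_p = P_in/V_p = 5.5110×10^8/11000 = 50100 A.

I_p ≈ 50100 A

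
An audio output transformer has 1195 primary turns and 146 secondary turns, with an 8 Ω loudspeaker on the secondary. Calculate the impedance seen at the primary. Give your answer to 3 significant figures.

Z_p = (N_p/N_s)² × Z_s = (1195/146)² × 8 = 536 Ω.

Z_p ≈ 536 Ω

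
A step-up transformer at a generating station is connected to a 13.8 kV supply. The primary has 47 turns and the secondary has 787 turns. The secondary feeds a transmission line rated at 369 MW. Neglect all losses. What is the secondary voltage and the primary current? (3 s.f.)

V_s ≈ 231000 V, I_p ≈ 26700 A

V_s = V_p × N_s/N_p = 13800 × 787/47 = 231080 V.
I_s = P/V_s = 3.69×10^8/231080 = 1596.9 A.
I_p = I_s × N_s/N_p = 1596.9 × 787/47 = 26700 A.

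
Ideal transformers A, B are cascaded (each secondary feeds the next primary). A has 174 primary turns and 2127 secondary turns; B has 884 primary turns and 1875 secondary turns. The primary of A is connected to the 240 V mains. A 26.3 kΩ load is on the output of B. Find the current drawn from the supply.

After A: V = 240.00 × 2127/174 = 2933.8 V.
After B: V = 2933.8 × 1875/884 = 6222.7 V.
I_load = 6222.7/26300 = 0.23660 A, so P_out = 6222.7 × 0.23660 = 1472.3 W.
All ideal ⇒ P_in = P_out, so I_supply = 1472.3/240 = 6.13 A.

I_supply ≈ 6.13 A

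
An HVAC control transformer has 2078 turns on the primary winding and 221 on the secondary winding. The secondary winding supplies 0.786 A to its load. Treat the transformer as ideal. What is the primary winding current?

I_p ≈ 0.0836 A

For an ideal transformer I_p/I_s = N_s/N_p, so I_p = 0.786 × 221/2078 = 0.0836 A.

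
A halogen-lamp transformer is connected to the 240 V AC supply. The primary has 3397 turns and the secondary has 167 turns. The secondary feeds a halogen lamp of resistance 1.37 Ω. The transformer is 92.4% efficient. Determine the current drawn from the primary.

I_p ≈ 0.458 A

V_s = 240 × 167/3397 = 11.799 V.
I_s = V_s/R = 11.799/1.37 = 8.6122 A.
P_out = V_s I_s = 11.799 × 8.6122 = 101.61 W.
P_in = P_out/η = 101.61/0.924 = 109.97 W.
I_p = P_in/V_p = 109.97/240 = 0.458 A.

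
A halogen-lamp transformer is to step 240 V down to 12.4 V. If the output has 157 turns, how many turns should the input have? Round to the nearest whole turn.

N_in/N_out = V_in/V_out, so N_in = 157 × 240/12.4 = 3038.7 ≈ 3039 turns.

N_in = 3039 turns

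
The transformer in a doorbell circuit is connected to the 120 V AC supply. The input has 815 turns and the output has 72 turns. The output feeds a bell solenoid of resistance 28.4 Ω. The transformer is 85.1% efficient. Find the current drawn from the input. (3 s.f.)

I_in ≈ 0.0388 A

V_out = 120 × 72/815 = 10.601 V.
I_out = V_out/R = 10.601/28.4 = 0.37328 A.
P_out = V_out I_out = 10.601 × 0.37328 = 3.9573 W.
P_in = P_out/η = 3.9573/0.851 = 4.6501 W.
I_in = P_in/V_in = 4.6501/120 = 0.0388 A.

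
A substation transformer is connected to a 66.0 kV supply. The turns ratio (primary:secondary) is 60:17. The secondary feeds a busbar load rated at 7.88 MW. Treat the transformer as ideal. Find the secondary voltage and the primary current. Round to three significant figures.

V_s = V_p × N_s/N_p = 66000 × 17/60 = 18700 V.
I_s = P/V_s = 7.88×10^6/18700 = 421.39 A.
I_p = I_s × N_s/N_p = 421.39 × 17/60 = 119 A.

V_s ≈ 18700 V, I_p ≈ 119 A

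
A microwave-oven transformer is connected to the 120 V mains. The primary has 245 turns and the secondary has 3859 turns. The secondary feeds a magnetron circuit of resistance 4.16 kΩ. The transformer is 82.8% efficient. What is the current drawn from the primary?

V_s = 120 × 3859/245 = 1890.1 V.
I_s = V_s/R = 1890.1/4160 = 0.45436 A.
P_out = V_s I_s = 1890.1 × 0.45436 = 858.79 W.
P_in = P_out/η = 858.79/0.828 = 1037.2 W.
I_p = P_in/V_p = 1037.2/120 = 8.64 A.

I_p ≈ 8.64 A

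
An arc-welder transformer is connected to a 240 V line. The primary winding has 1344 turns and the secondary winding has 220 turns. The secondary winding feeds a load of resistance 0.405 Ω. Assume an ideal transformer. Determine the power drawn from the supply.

V_s = V_p × N_s/N_p = 240 × 220/1344 = 39.286 V.
I_s = V_s/R = 39.286/0.405 = 97.002 A.
I_p = I_s × N_s/N_p = 97.002 × 220/1344 = 15.878 A.
P = V_p I_p = 240 × 15.878 = 3810 W.

P ≈ 3810 W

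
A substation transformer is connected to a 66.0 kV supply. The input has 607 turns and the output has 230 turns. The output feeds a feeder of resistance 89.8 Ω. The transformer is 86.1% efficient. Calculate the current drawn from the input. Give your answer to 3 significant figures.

V_out = 66000 × 230/607 = 25008 V.
I_out = V_out/R = 25008/89.8 = 278.49 A.
P_out = V_out I_out = 25008 × 278.49 = 6.9645×10^6 W.
P_in = P_out/η = 6.9645×10^6/0.861 = 8.0888×10^6 W.
I_in = P_in/V_in = 8.0888×10^6/66000 = 123 A.

I_in ≈ 123 A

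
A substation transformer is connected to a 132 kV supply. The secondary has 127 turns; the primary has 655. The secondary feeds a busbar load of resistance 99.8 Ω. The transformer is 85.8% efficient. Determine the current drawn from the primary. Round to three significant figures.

V_s = 132000 × 127/655 = 25594 V.
I_s = V_s/R = 25594/99.8 = 256.45 A.
P_out = V_s I_s = 25594 × 256.45 = 6.5636×10^6 W.
P_in = P_out/η = 6.5636×10^6/0.858 = 7.6499×10^6 W.
I_p = P_in/V_p = 7.6499×10^6/132000 = 58.0 A.

I_p ≈ 58.0 A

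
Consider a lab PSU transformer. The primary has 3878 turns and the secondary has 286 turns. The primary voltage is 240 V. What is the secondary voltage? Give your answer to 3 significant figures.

V_s ≈ 17.7 V

V_s/V_p = N_s/N_p, so V_s = 240 × 286/3878 = 17.7 V.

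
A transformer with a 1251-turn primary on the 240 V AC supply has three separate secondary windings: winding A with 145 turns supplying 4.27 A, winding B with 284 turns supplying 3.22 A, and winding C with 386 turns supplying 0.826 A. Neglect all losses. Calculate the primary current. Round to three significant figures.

I_p ≈ 1.48 A

V_A = 240 × 145/1251 = 27.818 V; V_B = 240 × 284/1251 = 54.484 V; V_C = 240 × 386/1251 = 74.053 V.
P_out = V_A I_A + V_B I_B + V_C I_C = 27.818×4.27 + 54.484×3.22 + 74.053×0.826 = 118.78 + 175.44 + 61.168 = 355.39 W.
Ideal ⇒ P_in = P_out, so I_p = P_out/V_p = 355.39/240 = 1.48 A.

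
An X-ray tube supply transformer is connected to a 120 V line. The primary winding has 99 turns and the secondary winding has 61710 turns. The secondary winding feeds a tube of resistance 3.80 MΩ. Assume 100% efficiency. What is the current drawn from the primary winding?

V_s = V_p × N_s/N_p = 120 × 61710/99 = 74800 V.
I_s = V_s/R = 74800/(3.80×10^6) = 0.019684 A.
For an ideal transformer I_p N_p = I_s N_s, so I_p = 0.019684 × 61710/99 = 12.3 A.

I_p ≈ 12.3 A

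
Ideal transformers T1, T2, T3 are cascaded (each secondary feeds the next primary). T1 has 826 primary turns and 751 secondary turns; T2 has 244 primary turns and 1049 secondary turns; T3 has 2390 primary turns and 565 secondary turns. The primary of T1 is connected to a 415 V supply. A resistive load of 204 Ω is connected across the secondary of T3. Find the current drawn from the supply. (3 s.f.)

Secondary of T1: V = 415.00 × 751/826 = 377.32 V.
Secondary of T2: V = 377.32 × 1049/244 = 1622.2 V.
Secondary of T3: V = 1622.2 × 565/2390 = 383.48 V.
I_load = 383.48/204 = 1.8798 A, so P_out = 383.48 × 1.8798 = 720.87 W.
All ideal ⇒ P_in = P_out, so I_supply = 720.87/415 = 1.74 A.

I_supply ≈ 1.74 A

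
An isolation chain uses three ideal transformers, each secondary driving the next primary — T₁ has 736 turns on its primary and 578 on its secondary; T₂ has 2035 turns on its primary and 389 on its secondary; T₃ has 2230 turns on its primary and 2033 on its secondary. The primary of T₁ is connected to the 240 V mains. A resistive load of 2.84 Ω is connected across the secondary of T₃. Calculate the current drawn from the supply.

After T₁: V = 240.00 × 578/736 = 188.48 V.
After T₂: V = 188.48 × 389/2035 = 36.029 V.
After T₃: V = 36.029 × 2033/2230 = 32.846 V.
I_load = 32.846/2.84 = 11.565 A, so P_out = 32.846 × 11.565 = 379.87 W.
All ideal ⇒ P_in = P_out, so I_supply = 379.87/240 = 1.58 A.

I_supply ≈ 1.58 A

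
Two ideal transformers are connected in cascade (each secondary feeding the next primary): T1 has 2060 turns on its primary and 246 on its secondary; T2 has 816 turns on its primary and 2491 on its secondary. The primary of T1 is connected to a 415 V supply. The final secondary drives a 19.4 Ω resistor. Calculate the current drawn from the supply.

I_supply ≈ 2.84 A

After T1: V = 415.00 × 246/2060 = 49.558 V.
After T2: V = 49.558 × 2491/816 = 151.29 V.
I_load = 151.29/19.4 = 7.7983 A, so P_out = 151.29 × 7.7983 = 1179.8 W.
All ideal ⇒ P_in = P_out, so I_supply = 1179.8/415 = 2.84 A.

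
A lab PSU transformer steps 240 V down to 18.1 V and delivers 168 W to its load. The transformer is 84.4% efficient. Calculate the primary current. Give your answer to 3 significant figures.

P_in = P_out/η = 168/0.844 = 199.05 W.
I_p = P_in/V_p = 199.05/240 = 0.829 A.

I_p ≈ 0.829 A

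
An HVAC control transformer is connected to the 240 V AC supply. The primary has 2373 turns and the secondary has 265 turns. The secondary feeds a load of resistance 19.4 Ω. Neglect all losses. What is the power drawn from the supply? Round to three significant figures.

V_s = V_p × N_s/N_p = 240 × 265/2373 = 26.802 V.
I_s = V_s/R = 26.802/19.4 = 1.3815 A.
I_p = I_s × N_s/N_p = 1.3815 × 265/2373 = 0.15428 A.
P = V_p I_p = 240 × 0.15428 = 37.0 W.

P ≈ 37.0 W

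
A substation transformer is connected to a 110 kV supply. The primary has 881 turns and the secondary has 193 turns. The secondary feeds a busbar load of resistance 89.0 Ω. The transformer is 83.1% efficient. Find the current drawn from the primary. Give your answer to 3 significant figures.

I_p ≈ 71.4 A

V_s = 110000 × 193/881 = 24098 V.
I_s = V_s/R = 24098/89.0 = 270.76 A.
P_out = V_s I_s = 24098 × 270.76 = 6.5247×10^6 W.
P_in = P_out/η = 6.5247×10^6/0.831 = 7.8516×10^6 W.
I_p = P_in/V_p = 7.8516×10^6/110000 = 71.4 A.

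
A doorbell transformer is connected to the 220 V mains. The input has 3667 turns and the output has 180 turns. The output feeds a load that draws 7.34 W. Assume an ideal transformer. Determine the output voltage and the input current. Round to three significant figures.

V_out = V_in × N_out/N_in = 220 × 180/3667 = 10.799 V.
I_out = P/V_out = 7.34/10.799 = 0.67969 A.
I_in = I_out × N_out/N_in = 0.67969 × 180/3667 = 0.0334 A.

V_out ≈ 10.8 V, I_in ≈ 0.0334 A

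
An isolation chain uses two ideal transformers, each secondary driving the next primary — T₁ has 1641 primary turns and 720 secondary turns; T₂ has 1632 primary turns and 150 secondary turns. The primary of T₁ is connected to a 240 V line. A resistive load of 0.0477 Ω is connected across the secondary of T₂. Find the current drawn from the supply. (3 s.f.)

I_supply ≈ 8.18 A

After T₁: V = 240.00 × 720/1641 = 105.30 V.
After T₂: V = 105.30 × 150/1632 = 9.6785 V.
I_load = 9.6785/0.0477 = 202.90 A, so P_out = 9.6785 × 202.90 = 1963.8 W.
All ideal ⇒ P_in = P_out, so I_supply = 1963.8/240 = 8.18 A.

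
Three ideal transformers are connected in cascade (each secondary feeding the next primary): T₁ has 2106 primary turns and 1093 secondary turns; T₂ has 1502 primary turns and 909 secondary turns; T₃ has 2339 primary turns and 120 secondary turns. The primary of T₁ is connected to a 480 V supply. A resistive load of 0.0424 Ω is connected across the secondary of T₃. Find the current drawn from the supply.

I_supply ≈ 2.94 A

Secondary of T₁: V = 480.00 × 1093/2106 = 249.12 V.
Secondary of T₂: V = 249.12 × 909/1502 = 150.76 V.
Secondary of T₃: V = 150.76 × 120/2339 = 7.7348 V.
I_load = 7.7348/0.0424 = 182.42 A, so P_out = 7.7348 × 182.42 = 1411.0 W.
All ideal ⇒ P_in = P_out, so I_supply = 1411.0/480 = 2.94 A.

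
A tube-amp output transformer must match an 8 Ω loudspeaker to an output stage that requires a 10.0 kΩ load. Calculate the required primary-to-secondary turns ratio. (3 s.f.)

N_p/N_s ≈ 35.4

Z_p/Z_s = (N_p/N_s)², so N_p/N_s = √(10000/8) = √1250 = 35.4.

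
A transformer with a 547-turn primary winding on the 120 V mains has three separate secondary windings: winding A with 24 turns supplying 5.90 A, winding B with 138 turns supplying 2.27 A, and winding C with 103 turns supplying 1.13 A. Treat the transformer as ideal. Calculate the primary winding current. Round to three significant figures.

V_A = 120 × 24/547 = 5.2651 V; V_B = 120 × 138/547 = 30.274 V; V_C = 120 × 103/547 = 22.596 V.
P_out = V_A I_A + V_B I_B + V_C I_C = 5.2651×5.90 + 30.274×2.27 + 22.596×1.13 = 31.064 + 68.722 + 25.533 = 125.32 W.
Ideal ⇒ P_in = P_out, so I_p = P_out/V_p = 125.32/120 = 1.04 A.

I_p ≈ 1.04 A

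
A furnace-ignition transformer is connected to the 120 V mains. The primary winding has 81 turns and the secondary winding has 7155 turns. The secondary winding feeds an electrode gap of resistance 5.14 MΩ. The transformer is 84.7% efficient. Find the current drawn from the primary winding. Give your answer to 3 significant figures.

I_p ≈ 0.215 A

V_s = 120 × 7155/81 = 10600 V.
I_s = V_s/R = 10600/(5.14×10^6) = 0.0020623 A.
P_out = V_s I_s = 10600 × 0.0020623 = 21.860 W.
P_in = P_out/η = 21.860/0.847 = 25.809 W.
I_p = P_in/V_p = 25.809/120 = 0.215 A.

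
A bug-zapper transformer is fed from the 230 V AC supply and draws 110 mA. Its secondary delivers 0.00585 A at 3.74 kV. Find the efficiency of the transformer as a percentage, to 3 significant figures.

P_in = 230 × 0.110 = 25.3000 W.
P_out = 3740 × 0.00585 = 21.8790 W.
η = P_out/P_in = 21.8790/25.3000 = 0.865.

η ≈ 86.5%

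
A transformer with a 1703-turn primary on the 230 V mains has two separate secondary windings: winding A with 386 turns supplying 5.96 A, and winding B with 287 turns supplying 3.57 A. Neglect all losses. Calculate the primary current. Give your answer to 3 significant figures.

I_p ≈ 1.95 A

V_A = 230 × 386/1703 = 52.132 V; V_B = 230 × 287/1703 = 38.761 V.
P_out = V_A I_A + V_B I_B = 52.132×5.96 + 38.761×3.57 = 310.70 + 138.38 = 449.08 W.
Ideal ⇒ P_in = P_out, so I_p = P_out/V_p = 449.08/230 = 1.95 A.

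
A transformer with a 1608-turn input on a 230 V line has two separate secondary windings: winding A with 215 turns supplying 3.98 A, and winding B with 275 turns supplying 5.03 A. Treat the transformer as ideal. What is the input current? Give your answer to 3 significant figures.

I_in ≈ 1.39 A

V_A = 230 × 215/1608 = 30.752 V; V_B = 230 × 275/1608 = 39.335 V.
P_out = V_A I_A + V_B I_B = 30.752×3.98 + 39.335×5.03 = 122.39 + 197.85 = 320.25 W.
Ideal ⇒ P_in = P_out, so I_in = P_out/V_in = 320.25/230 = 1.39 A.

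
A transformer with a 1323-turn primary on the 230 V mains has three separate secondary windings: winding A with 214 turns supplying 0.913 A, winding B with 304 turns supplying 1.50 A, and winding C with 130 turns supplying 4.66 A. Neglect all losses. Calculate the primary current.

I_p ≈ 0.950 A

V_A = 230 × 214/1323 = 37.203 V; V_B = 230 × 304/1323 = 52.850 V; V_C = 230 × 130/1323 = 22.600 V.
P_out = V_A I_A + V_B I_B + V_C I_C = 37.203×0.913 + 52.850×1.50 + 22.600×4.66 = 33.967 + 79.274 + 105.32 = 218.56 W.
Ideal ⇒ P_in = P_out, so I_p = P_out/V_p = 218.56/230 = 0.950 A.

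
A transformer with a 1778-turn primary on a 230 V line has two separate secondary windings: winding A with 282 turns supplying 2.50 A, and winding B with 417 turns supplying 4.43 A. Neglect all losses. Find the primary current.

V_A = 230 × 282/1778 = 36.479 V; V_B = 230 × 417/1778 = 53.943 V.
P_out = V_A I_A + V_B I_B = 36.479×2.50 + 53.943×4.43 = 91.198 + 238.97 = 330.16 W.
Ideal ⇒ P_in = P_out, so I_p = P_out/V_p = 330.16/230 = 1.44 A.

I_p ≈ 1.44 A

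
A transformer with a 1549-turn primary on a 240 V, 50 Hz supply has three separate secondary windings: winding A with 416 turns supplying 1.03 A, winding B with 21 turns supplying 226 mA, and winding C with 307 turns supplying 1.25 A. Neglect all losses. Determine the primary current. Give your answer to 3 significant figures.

I_p ≈ 0.527 A

V_A = 240 × 416/1549 = 64.454 V; V_B = 240 × 21/1549 = 3.2537 V; V_C = 240 × 307/1549 = 47.566 V.
P_out = V_A I_A + V_B I_B + V_C I_C = 64.454×1.03 + 3.2537×0.226 + 47.566×1.25 = 66.388 + 0.73534 + 59.458 = 126.58 W.
Ideal ⇒ P_in = P_out, so I_p = P_out/V_p = 126.58/240 = 0.527 A.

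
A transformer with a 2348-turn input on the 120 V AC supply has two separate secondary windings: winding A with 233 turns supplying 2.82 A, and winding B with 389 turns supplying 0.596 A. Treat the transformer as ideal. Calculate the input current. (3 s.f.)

I_in ≈ 0.379 A

V_A = 120 × 233/2348 = 11.908 V; V_B = 120 × 389/2348 = 19.881 V.
P_out = V_A I_A + V_B I_B = 11.908×2.82 + 19.881×0.596 = 33.581 + 11.849 = 45.430 W.
Ideal ⇒ P_in = P_out, so I_in = P_out/V_in = 45.430/120 = 0.379 A.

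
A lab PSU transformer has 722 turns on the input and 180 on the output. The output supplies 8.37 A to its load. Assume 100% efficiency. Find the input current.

I_in ≈ 2.09 A

For an ideal transformer I_in/I_out = N_out/N_in, so I_in = 8.37 × 180/722 = 2.09 A.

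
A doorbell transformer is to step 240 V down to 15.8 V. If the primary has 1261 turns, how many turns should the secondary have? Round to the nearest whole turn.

N_s = 83 turns

N_s/N_p = V_s/V_p, so N_s = 1261 × 15.8/240 = 83.0 ≈ 83 turns.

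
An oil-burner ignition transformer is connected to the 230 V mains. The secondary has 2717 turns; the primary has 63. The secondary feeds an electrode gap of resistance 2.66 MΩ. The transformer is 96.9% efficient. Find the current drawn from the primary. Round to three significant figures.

I_p ≈ 0.166 A

V_s = 230 × 2717/63 = 9919.2 V.
I_s = V_s/R = 9919.2/(2.66×10^6) = 0.0037290 A.
P_out = V_s I_s = 9919.2 × 0.0037290 = 36.989 W.
P_in = P_out/η = 36.989/0.969 = 38.172 W.
I_p = P_in/V_p = 38.172/230 = 0.166 A.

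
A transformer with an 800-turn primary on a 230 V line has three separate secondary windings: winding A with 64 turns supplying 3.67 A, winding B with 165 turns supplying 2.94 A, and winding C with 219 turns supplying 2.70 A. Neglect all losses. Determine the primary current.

V_A = 230 × 64/800 = 18.400 V; V_B = 230 × 165/800 = 47.438 V; V_C = 230 × 219/800 = 62.962 V.
P_out = V_A I_A + V_B I_B + V_C I_C = 18.400×3.67 + 47.438×2.94 + 62.962×2.70 = 67.528 + 139.47 + 170.00 = 376.99 W.
Ideal ⇒ P_in = P_out, so I_p = P_out/V_p = 376.99/230 = 1.64 A.

I_p ≈ 1.64 A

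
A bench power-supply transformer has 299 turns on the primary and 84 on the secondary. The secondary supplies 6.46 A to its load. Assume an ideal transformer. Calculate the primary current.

For an ideal transformer I_p/I_s = N_s/N_p, so I_p = 6.46 × 84/299 = 1.81 A.

I_p ≈ 1.81 A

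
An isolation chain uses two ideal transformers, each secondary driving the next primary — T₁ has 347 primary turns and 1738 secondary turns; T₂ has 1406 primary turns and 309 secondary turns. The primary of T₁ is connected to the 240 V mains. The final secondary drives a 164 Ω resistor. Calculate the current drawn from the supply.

After T₁: V = 240.00 × 1738/347 = 1202.1 V.
After T₂: V = 1202.1 × 309/1406 = 264.18 V.
I_load = 264.18/164 = 1.6109 A, so P_out = 264.18 × 1.6109 = 425.56 W.
All ideal ⇒ P_in = P_out, so I_supply = 425.56/240 = 1.77 A.

I_supply ≈ 1.77 A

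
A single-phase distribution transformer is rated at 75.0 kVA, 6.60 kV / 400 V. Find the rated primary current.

I_p ≈ 11.4 A

I_p = S/V_p = 75000/6600 = 11.4 A.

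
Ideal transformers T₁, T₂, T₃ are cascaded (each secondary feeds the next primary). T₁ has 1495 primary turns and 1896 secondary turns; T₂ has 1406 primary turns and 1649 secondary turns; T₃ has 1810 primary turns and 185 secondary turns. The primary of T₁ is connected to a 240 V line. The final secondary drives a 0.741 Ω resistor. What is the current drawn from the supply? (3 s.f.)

I_supply ≈ 7.49 A

After T₁: V = 240.00 × 1896/1495 = 304.37 V.
After T₂: V = 304.37 × 1649/1406 = 356.98 V.
After T₃: V = 356.98 × 185/1810 = 36.487 V.
I_load = 36.487/0.741 = 49.240 A, so P_out = 36.487 × 49.240 = 1796.6 W.
All ideal ⇒ P_in = P_out, so I_supply = 1796.6/240 = 7.49 A.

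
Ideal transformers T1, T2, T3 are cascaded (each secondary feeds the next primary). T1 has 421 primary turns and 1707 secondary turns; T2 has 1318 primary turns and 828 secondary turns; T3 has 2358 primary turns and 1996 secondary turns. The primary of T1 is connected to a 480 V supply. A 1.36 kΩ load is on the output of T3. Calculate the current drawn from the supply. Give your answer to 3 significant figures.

I_supply ≈ 1.64 A

After T1: V = 480.00 × 1707/421 = 1946.2 V.
After T2: V = 1946.2 × 828/1318 = 1222.7 V.
After T3: V = 1222.7 × 1996/2358 = 1035.0 V.
I_load = 1035.0/1360 = 0.76100 A, so P_out = 1035.0 × 0.76100 = 787.61 W.
All ideal ⇒ P_in = P_out, so I_supply = 787.61/480 = 1.64 A.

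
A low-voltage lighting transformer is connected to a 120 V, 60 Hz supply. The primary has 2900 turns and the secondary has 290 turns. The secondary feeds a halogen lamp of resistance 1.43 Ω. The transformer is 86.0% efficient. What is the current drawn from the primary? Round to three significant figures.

I_p ≈ 0.976 A

V_s = 120 × 290/2900 = 12.000 V.
I_s = V_s/R = 12.000/1.43 = 8.3916 A.
P_out = V_s I_s = 12.000 × 8.3916 = 100.70 W.
P_in = P_out/η = 100.70/0.860 = 117.09 W.
I_p = P_in/V_p = 117.09/120 = 0.976 A.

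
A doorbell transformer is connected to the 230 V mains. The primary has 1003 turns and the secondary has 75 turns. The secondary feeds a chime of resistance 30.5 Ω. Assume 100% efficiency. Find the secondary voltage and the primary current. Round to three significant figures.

V_s ≈ 17.2 V, I_p ≈ 0.0422 A

V_s = V_p × N_s/N_p = 230 × 75/1003 = 17.198 V.
I_s = V_s/R = 17.198/30.5 = 0.56388 A.
I_p = I_s × N_s/N_p = 0.56388 × 75/1003 = 0.0422 A.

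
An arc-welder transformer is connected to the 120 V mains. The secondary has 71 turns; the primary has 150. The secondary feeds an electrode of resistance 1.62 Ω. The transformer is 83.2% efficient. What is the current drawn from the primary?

I_p ≈ 19.9 A

V_s = 120 × 71/150 = 56.800 V.
I_s = V_s/R = 56.800/1.62 = 35.062 A.
P_out = V_s I_s = 56.800 × 35.062 = 1991.5 W.
P_in = P_out/η = 1991.5/0.832 = 2393.6 W.
I_p = P_in/V_p = 2393.6/120 = 19.9 A.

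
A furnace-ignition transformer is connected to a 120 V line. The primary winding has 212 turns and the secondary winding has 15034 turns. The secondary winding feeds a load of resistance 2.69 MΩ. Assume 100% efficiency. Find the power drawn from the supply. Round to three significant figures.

P ≈ 26.9 W

V_s = V_p × N_s/N_p = 120 × 15034/212 = 8509.8 V.
I_s = V_s/R = 8509.8/(2.69×10^6) = 0.0031635 A.
I_p = I_s × N_s/N_p = 0.0031635 × 15034/212 = 0.22434 A.
P = V_p I_p = 120 × 0.22434 = 26.9 W.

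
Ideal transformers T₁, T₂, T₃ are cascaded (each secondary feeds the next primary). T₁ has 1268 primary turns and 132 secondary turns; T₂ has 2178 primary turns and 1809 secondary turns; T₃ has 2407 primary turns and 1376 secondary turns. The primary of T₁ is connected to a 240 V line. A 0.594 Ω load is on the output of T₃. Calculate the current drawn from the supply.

I_supply ≈ 0.987 A

Secondary of T₁: V = 240.00 × 132/1268 = 24.984 V.
Secondary of T₂: V = 24.984 × 1809/2178 = 20.751 V.
Secondary of T₃: V = 20.751 × 1376/2407 = 11.863 V.
I_load = 11.863/0.594 = 19.971 A, so P_out = 11.863 × 19.971 = 236.91 W.
All ideal ⇒ P_in = P_out, so I_supply = 236.91/240 = 0.987 A.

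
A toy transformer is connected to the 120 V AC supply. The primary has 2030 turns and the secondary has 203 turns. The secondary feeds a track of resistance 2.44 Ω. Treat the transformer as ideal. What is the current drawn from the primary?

V_s = V_p × N_s/N_p = 120 × 203/2030 = 12.000 V.
I_s = V_s/R = 12.000/2.44 = 4.9180 A.
For an ideal transformer I_p N_p = I_s N_s, so I_p = 4.9180 × 203/2030 = 0.492 A.

I_p ≈ 0.492 A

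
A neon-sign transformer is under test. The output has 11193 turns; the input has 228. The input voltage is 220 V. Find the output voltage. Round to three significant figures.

V_out/V_in = N_out/N_in, so V_out = 220 × 11193/228 = 10800 V.

V_out ≈ 10800 V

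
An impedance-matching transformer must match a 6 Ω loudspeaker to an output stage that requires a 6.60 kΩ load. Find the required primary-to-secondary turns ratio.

Z_p/Z_s = (N_p/N_s)², so N_p/N_s = √(6600/6) = √1100 = 33.2.

N_p/N_s ≈ 33.2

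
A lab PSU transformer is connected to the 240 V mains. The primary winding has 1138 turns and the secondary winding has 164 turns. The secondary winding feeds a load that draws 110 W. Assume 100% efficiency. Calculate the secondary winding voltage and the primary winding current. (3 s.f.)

V_s = V_p × N_s/N_p = 240 × 164/1138 = 34.587 V.
I_s = P/V_s = 110/34.587 = 3.1804 A.
I_p = I_s × N_s/N_p = 3.1804 × 164/1138 = 0.458 A.

V_s ≈ 34.6 V, I_p ≈ 0.458 A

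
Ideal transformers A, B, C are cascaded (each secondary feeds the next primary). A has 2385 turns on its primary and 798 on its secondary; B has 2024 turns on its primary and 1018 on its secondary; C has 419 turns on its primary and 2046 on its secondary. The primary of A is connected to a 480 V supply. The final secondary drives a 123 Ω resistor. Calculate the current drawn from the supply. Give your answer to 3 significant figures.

I_supply ≈ 2.64 A

Secondary of A: V = 480.00 × 798/2385 = 160.60 V.
Secondary of B: V = 160.60 × 1018/2024 = 80.778 V.
Secondary of C: V = 80.778 × 2046/419 = 394.44 V.
I_load = 394.44/123 = 3.2069 A, so P_out = 394.44 × 3.2069 = 1264.9 W.
All ideal ⇒ P_in = P_out, so I_supply = 1264.9/480 = 2.64 A.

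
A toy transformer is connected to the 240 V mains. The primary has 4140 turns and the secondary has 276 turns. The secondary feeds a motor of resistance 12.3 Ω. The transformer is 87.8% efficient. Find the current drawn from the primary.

V_s = 240 × 276/4140 = 16.000 V.
I_s = V_s/R = 16.000/12.3 = 1.3008 A.
P_out = V_s I_s = 16.000 × 1.3008 = 20.813 W.
P_in = P_out/η = 20.813/0.878 = 23.705 W.
I_p = P_in/V_p = 23.705/240 = 0.0988 A.

I_p ≈ 0.0988 A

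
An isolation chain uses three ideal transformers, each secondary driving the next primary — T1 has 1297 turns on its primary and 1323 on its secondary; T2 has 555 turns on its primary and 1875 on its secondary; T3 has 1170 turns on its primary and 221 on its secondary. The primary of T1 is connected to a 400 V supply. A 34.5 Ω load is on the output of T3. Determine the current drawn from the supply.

After T1: V = 400.00 × 1323/1297 = 408.02 V.
After T2: V = 408.02 × 1875/555 = 1378.4 V.
After T3: V = 1378.4 × 221/1170 = 260.37 V.
I_load = 260.37/34.5 = 7.5470 A, so P_out = 260.37 × 7.5470 = 1965.0 W.
All ideal ⇒ P_in = P_out, so I_supply = 1965.0/400 = 4.91 A.

I_supply ≈ 4.91 A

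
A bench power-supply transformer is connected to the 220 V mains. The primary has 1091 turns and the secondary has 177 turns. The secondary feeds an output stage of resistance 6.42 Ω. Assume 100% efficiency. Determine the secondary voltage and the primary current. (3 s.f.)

V_s = V_p × N_s/N_p = 220 × 177/1091 = 35.692 V.
I_s = V_s/R = 35.692/6.42 = 5.5595 A.
I_p = I_s × N_s/N_p = 5.5595 × 177/1091 = 0.902 A.

V_s ≈ 35.7 V, I_p ≈ 0.902 A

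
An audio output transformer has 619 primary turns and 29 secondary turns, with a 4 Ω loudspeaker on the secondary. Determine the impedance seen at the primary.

Z_p = (N_p/N_s)² × Z_s = (619/29)² × 4 = 1820 Ω.

Z_p ≈ 1820 Ω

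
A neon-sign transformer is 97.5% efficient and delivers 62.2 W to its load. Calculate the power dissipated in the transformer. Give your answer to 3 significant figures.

P_in = P_out/η = 62.2/0.975 = 63.7949 W.
P_loss = P_in − P_out = 63.7949 − 62.2 = 1.59 W.

P_loss ≈ 1.59 W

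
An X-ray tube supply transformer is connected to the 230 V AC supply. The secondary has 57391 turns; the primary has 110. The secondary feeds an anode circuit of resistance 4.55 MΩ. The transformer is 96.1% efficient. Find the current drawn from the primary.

I_p ≈ 14.3 A

V_s = 230 × 57391/110 = 120000 V.
I_s = V_s/R = 120000/(4.55×10^6) = 0.026373 A.
P_out = V_s I_s = 120000 × 0.026373 = 3164.8 W.
P_in = P_out/η = 3164.8/0.961 = 3293.2 W.
I_p = P_in/V_p = 3293.2/230 = 14.3 A.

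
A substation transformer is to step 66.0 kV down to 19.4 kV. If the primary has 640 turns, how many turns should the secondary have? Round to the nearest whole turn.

N_s/N_p = V_s/V_p, so N_s = 640 × 19400/66000 = 188.1 ≈ 188 turns.

N_s = 188 turns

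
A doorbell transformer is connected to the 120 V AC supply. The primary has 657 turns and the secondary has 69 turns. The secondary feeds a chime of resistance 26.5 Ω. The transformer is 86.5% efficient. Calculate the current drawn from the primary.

V_s = 120 × 69/657 = 12.603 V.
I_s = V_s/R = 12.603/26.5 = 0.47558 A.
P_out = V_s I_s = 12.603 × 0.47558 = 5.9935 W.
P_in = P_out/η = 5.9935/0.865 = 6.9290 W.
I_p = P_in/V_p = 6.9290/120 = 0.0577 A.

I_p ≈ 0.0577 A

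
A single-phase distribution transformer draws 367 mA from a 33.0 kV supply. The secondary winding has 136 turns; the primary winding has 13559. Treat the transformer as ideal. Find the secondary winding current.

I_s ≈ 36.6 A

I_s/I_p = N_p/N_s, so I_s = 0.367 × 13559/136 = 36.6 A.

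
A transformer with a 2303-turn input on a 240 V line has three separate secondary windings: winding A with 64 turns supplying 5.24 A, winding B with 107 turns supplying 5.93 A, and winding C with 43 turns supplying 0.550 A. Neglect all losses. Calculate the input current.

V_A = 240 × 64/2303 = 6.6696 V; V_B = 240 × 107/2303 = 11.151 V; V_C = 240 × 43/2303 = 4.4811 V.
P_out = V_A I_A + V_B I_B + V_C I_C = 6.6696×5.24 + 11.151×5.93 + 4.4811×0.550 = 34.949 + 66.123 + 2.4646 = 103.54 W.
Ideal ⇒ P_in = P_out, so I_in = P_out/V_in = 103.54/240 = 0.431 A.

I_in ≈ 0.431 A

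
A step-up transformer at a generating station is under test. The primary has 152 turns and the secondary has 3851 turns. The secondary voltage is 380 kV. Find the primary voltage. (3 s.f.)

V_p/V_s = N_p/N_s, so V_p = 380000 × 152/3851 = 15000 V.

V_p ≈ 15000 V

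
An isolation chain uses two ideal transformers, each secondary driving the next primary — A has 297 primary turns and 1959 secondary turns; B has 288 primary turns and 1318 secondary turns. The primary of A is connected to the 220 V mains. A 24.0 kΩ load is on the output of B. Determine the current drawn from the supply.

Secondary of A: V = 220.00 × 1959/297 = 1451.1 V.
Secondary of B: V = 1451.1 × 1318/288 = 6640.8 V.
I_load = 6640.8/24000 = 0.27670 A, so P_out = 6640.8 × 0.27670 = 1837.5 W.
All ideal ⇒ P_in = P_out, so I_supply = 1837.5/220 = 8.35 A.

I_supply ≈ 8.35 A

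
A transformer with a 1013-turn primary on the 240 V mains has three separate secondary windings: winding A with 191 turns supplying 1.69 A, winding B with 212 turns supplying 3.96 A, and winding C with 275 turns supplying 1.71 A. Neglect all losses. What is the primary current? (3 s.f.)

I_p ≈ 1.61 A

V_A = 240 × 191/1013 = 45.252 V; V_B = 240 × 212/1013 = 50.227 V; V_C = 240 × 275/1013 = 65.153 V.
P_out = V_A I_A + V_B I_B + V_C I_C = 45.252×1.69 + 50.227×3.96 + 65.153×1.71 = 76.475 + 198.90 + 111.41 = 386.79 W.
Ideal ⇒ P_in = P_out, so I_p = P_out/V_p = 386.79/240 = 1.61 A.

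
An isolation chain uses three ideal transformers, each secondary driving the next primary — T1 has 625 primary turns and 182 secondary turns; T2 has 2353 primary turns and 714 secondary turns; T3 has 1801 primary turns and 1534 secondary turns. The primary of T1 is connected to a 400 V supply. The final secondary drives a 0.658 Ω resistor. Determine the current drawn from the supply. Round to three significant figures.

I_supply ≈ 3.44 A

Secondary of T1: V = 400.00 × 182/625 = 116.48 V.
Secondary of T2: V = 116.48 × 714/2353 = 35.345 V.
Secondary of T3: V = 35.345 × 1534/1801 = 30.105 V.
I_load = 30.105/0.658 = 45.752 A, so P_out = 30.105 × 45.752 = 1377.4 W.
All ideal ⇒ P_in = P_out, so I_supply = 1377.4/400 = 3.44 A.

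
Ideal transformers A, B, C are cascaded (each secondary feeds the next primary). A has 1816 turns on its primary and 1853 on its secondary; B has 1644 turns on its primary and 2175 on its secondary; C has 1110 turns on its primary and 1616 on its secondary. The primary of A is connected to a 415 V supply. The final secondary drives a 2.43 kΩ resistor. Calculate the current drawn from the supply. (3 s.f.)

After A: V = 415.00 × 1853/1816 = 423.46 V.
After B: V = 423.46 × 2175/1644 = 560.23 V.
After C: V = 560.23 × 1616/1110 = 815.61 V.
I_load = 815.61/2430 = 0.33564 A, so P_out = 815.61 × 0.33564 = 273.75 W.
All ideal ⇒ P_in = P_out, so I_supply = 273.75/415 = 0.660 A.

I_supply ≈ 0.660 A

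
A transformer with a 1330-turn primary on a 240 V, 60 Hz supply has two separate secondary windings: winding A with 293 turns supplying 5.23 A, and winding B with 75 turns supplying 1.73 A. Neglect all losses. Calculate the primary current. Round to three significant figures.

I_p ≈ 1.25 A

V_A = 240 × 293/1330 = 52.872 V; V_B = 240 × 75/1330 = 13.534 V.
P_out = V_A I_A + V_B I_B = 52.872×5.23 + 13.534×1.73 = 276.52 + 23.414 = 299.94 W.
Ideal ⇒ P_in = P_out, so I_p = P_out/V_p = 299.94/240 = 1.25 A.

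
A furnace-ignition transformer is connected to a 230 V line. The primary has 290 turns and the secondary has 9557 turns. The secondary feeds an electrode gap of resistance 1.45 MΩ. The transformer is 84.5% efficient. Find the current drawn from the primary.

I_p ≈ 0.204 A

V_s = 230 × 9557/290 = 7579.7 V.
I_s = V_s/R = 7579.7/(1.45×10^6) = 0.0052274 A.
P_out = V_s I_s = 7579.7 × 0.0052274 = 39.622 W.
P_in = P_out/η = 39.622/0.845 = 46.890 W.
I_p = P_in/V_p = 46.890/230 = 0.204 A.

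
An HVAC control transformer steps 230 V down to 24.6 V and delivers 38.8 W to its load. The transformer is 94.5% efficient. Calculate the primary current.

I_p ≈ 0.179 A

P_in = P_out/η = 38.8/0.945 = 41.058 W.
I_p = P_in/V_p = 41.058/230 = 0.179 A.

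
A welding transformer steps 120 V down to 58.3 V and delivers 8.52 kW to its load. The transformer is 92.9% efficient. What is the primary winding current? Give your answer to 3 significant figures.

I_p ≈ 76.4 A

P_in = P_out/η = 8520/0.929 = 9171.2 W.
I_p = P_in/V_p = 9171.2/120 = 76.4 A.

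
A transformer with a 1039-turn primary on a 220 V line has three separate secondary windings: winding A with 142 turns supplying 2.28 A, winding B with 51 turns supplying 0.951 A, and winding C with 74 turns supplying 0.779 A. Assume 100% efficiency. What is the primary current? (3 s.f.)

I_p ≈ 0.414 A

V_A = 220 × 142/1039 = 30.067 V; V_B = 220 × 51/1039 = 10.799 V; V_C = 220 × 74/1039 = 15.669 V.
P_out = V_A I_A + V_B I_B + V_C I_C = 30.067×2.28 + 10.799×0.951 + 15.669×0.779 = 68.554 + 10.270 + 12.206 = 91.029 W.
Ideal ⇒ P_in = P_out, so I_p = P_out/V_p = 91.029/220 = 0.414 A.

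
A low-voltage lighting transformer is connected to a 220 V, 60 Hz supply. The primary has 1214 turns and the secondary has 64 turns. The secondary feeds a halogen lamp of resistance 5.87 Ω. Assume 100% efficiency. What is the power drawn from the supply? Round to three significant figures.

P ≈ 22.9 W

V_s = V_p × N_s/N_p = 220 × 64/1214 = 11.598 V.
I_s = V_s/R = 11.598/5.87 = 1.9758 A.
I_p = I_s × N_s/N_p = 1.9758 × 64/1214 = 0.10416 A.
P = V_p I_p = 220 × 0.10416 = 22.9 W.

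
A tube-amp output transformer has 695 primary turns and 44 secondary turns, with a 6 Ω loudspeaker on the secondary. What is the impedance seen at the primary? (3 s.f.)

Z_p = (N_p/N_s)² × Z_s = (695/44)² × 6 = 1500 Ω.

Z_p ≈ 1500 Ω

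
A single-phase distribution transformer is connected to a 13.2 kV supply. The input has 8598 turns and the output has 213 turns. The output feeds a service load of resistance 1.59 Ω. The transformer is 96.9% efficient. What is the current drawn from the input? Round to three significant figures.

I_in ≈ 5.26 A

V_out = 13200 × 213/8598 = 327.01 V.
I_out = V_out/R = 327.01/1.59 = 205.66 A.
P_out = V_out I_out = 327.01 × 205.66 = 67254 W.
P_in = P_out/η = 67254/0.969 = 69405 W.
I_in = P_in/V_in = 69405/13200 = 5.26 A.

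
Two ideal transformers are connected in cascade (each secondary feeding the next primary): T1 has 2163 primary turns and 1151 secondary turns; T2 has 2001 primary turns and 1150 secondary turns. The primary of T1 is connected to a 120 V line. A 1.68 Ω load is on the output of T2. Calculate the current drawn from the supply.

I_supply ≈ 6.68 A

After T1: V = 120.00 × 1151/2163 = 63.856 V.
After T2: V = 63.856 × 1150/2001 = 36.699 V.
I_load = 36.699/1.68 = 21.844 A, so P_out = 36.699 × 21.844 = 801.66 W.
All ideal ⇒ P_in = P_out, so I_supply = 801.66/120 = 6.68 A.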